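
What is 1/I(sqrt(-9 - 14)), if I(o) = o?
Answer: -I*sqrt(23)/23 ≈ -0.20851*I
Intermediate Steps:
1/I(sqrt(-9 - 14)) = 1/(sqrt(-9 - 14)) = 1/(sqrt(-23)) = 1/(I*sqrt(23)) = -I*sqrt(23)/23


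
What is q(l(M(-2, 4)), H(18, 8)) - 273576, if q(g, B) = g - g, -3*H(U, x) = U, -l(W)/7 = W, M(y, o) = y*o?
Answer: -273576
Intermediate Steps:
M(y, o) = o*y
l(W) = -7*W
H(U, x) = -U/3
q(g, B) = 0
q(l(M(-2, 4)), H(18, 8)) - 273576 = 0 - 273576 = -273576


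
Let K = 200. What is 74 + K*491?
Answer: 98274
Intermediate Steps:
74 + K*491 = 74 + 200*491 = 74 + 98200 = 98274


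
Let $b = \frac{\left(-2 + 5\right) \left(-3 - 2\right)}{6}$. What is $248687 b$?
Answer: $- \frac{1243435}{2} \approx -6.2172 \cdot 10^{5}$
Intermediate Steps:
$b = - \frac{5}{2}$ ($b = 3 \left(-5\right) \frac{1}{6} = \left(-15\right) \frac{1}{6} = - \frac{5}{2} \approx -2.5$)
$248687 b = 248687 \left(- \frac{5}{2}\right) = - \frac{1243435}{2}$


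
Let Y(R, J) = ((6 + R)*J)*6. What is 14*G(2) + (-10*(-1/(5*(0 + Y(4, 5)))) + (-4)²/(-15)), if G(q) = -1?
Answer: -753/50 ≈ -15.060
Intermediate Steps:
Y(R, J) = 6*J*(6 + R) (Y(R, J) = (J*(6 + R))*6 = 6*J*(6 + R))
14*G(2) + (-10*(-1/(5*(0 + Y(4, 5)))) + (-4)²/(-15)) = 14*(-1) + (-10*(-1/(5*(0 + 6*5*(6 + 4)))) + (-4)²/(-15)) = -14 + (-10*(-1/(5*(0 + 6*5*10))) + 16*(-1/15)) = -14 + (-10*(-1/(5*(0 + 300))) - 16/15) = -14 + (-10/((-5*300)) - 16/15) = -14 + (-10/(-1500) - 16/15) = -14 + (-10*(-1/1500) - 16/15) = -14 + (1/150 - 16/15) = -14 - 53/50 = -753/50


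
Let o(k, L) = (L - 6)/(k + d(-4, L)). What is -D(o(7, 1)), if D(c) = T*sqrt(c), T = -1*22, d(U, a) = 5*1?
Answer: 11*I*sqrt(15)/3 ≈ 14.201*I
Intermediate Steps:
d(U, a) = 5
T = -22
o(k, L) = (-6 + L)/(5 + k) (o(k, L) = (L - 6)/(k + 5) = (-6 + L)/(5 + k))
D(c) = -22*sqrt(c)
-D(o(7, 1)) = -(-22)*sqrt((-6 + 1)/(5 + 7)) = -(-22)*sqrt(-5/12) = -(-22)*I*sqrt(15)/6 = -(-11)*I*sqrt(15)/3 = 11*I*sqrt(15)/3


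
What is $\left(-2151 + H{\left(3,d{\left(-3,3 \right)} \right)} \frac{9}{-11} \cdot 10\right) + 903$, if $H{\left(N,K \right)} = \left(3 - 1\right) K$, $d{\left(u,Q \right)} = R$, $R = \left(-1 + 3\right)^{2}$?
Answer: $- \frac{14448}{11} \approx -1313.5$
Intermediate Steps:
$R = 4$ ($R = 2^{2} = 4$)
$d{\left(u,Q \right)} = 4$
$H{\left(N,K \right)} = 2 K$
$\left(-2151 + H{\left(3,d{\left(-3,3 \right)} \right)} \frac{9}{-11} \cdot 10\right) + 903 = \left(-2151 + 2 \cdot 4 \frac{9}{-11} \cdot 10\right) + 903 = \left(-2151 + 8 \cdot 9 \left(- \frac{1}{11}\right) 10\right) + 903 = \left(-2151 + 8 \left(- \frac{9}{11}\right) 10\right) + 903 = \left(-2151 - \frac{720}{11}\right) + 903 = - \frac{24381}{11} + 903 = - \frac{14448}{11}$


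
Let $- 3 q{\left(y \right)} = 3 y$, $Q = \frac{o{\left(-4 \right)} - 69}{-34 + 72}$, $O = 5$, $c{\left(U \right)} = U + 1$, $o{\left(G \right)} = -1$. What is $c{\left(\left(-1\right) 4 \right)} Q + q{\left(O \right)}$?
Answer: $\frac{10}{19} \approx 0.52632$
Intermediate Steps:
$c{\left(U \right)} = 1 + U$
$Q = - \frac{35}{19}$ ($Q = \frac{-1 - 69}{-34 + 72} = - \frac{70}{38} = \left(-70\right) \frac{1}{38} = - \frac{35}{19} \approx -1.8421$)
$q{\left(y \right)} = - y$ ($q{\left(y \right)} = - \frac{3 y}{3} = - y$)
$c{\left(\left(-1\right) 4 \right)} Q + q{\left(O \right)} = \left(1 - 4\right) \left(- \frac{35}{19}\right) - 5 = \left(-3\right) \left(- \frac{35}{19}\right) - 5 = \frac{105}{19} - 5 = \frac{10}{19}$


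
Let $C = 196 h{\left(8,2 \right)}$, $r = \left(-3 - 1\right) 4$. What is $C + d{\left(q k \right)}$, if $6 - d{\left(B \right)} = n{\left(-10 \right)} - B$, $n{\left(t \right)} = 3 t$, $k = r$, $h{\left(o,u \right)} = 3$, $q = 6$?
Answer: $528$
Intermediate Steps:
$r = -16$ ($r = \left(-4\right) 4 = -16$)
$k = -16$
$C = 588$ ($C = 196 \cdot 3 = 588$)
$d{\left(B \right)} = 36 + B$ ($d{\left(B \right)} = 6 - \left(3 \left(-10\right) - B\right) = 6 - \left(-30 - B\right) = 6 + \left(30 + B\right) = 36 + B$)
$C + d{\left(q k \right)} = 588 + \left(36 + 6 \left(-16\right)\right) = 588 + \left(36 - 96\right) = 588 - 60 = 528$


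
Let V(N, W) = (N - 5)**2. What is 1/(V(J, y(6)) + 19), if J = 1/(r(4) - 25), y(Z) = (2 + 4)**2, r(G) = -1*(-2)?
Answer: 529/23507 ≈ 0.022504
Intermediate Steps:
r(G) = 2
y(Z) = 36 (y(Z) = 6**2 = 36)
J = -1/23 (J = 1/(2 - 25) = 1/(-23) = -1/23 ≈ -0.043478)
V(N, W) = (-5 + N)**2
1/(V(J, y(6)) + 19) = 1/((-5 - 1/23)**2 + 19) = 1/((-116/23)**2 + 19) = 1/(13456/529 + 19) = 1/(23507/529) = 529/23507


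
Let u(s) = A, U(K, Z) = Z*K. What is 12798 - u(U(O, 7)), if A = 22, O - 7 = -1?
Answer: 12776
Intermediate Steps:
O = 6 (O = 7 - 1 = 6)
U(K, Z) = K*Z
u(s) = 22
12798 - u(U(O, 7)) = 12798 - 1*22 = 12798 - 22 = 12776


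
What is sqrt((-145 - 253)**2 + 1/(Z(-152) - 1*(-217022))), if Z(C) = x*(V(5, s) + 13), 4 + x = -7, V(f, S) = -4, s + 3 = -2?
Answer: sqrt(152118231643311)/30989 ≈ 398.00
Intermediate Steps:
s = -5 (s = -3 - 2 = -5)
x = -11 (x = -4 - 7 = -11)
Z(C) = -99 (Z(C) = -11*(-4 + 13) = -11*9 = -99)
sqrt((-145 - 253)**2 + 1/(Z(-152) - 1*(-217022))) = sqrt((-145 - 253)**2 + 1/(-99 - 1*(-217022))) = sqrt((-398)**2 + 1/(-99 + 217022)) = sqrt(158404 + 1/216923) = sqrt(34361470893/216923) = sqrt(152118231643311)/30989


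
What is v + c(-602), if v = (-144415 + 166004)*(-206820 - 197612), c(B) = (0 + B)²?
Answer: -8730920044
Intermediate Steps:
c(B) = B²
v = -8731282448 (v = 21589*(-404432) = -8731282448)
v + c(-602) = -8731282448 + (-602)² = -8731282448 + 362404 = -8730920044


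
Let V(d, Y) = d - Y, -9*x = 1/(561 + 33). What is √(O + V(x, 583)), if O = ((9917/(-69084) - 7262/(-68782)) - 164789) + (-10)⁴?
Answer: 5*I*√33048173281837407685761/2305989378 ≈ 394.17*I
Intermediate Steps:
x = -1/5346 (x = -1/(9*(561 + 33)) = -⅑/594 = -⅑*1/594 = -1/5346 ≈ -0.00018706)
O = -367758297916459/2375867844 (O = ((9917*(-1/69084) - 7262*(-1/68782)) - 164789) + 10000 = ((-9917/69084 + 3631/34391) - 164789) + 10000 = (-90211543/2375867844 - 164789) + 10000 = -391516976356459/2375867844 + 10000 = -367758297916459/2375867844 ≈ -1.5479e+5)
√(O + V(x, 583)) = √(-367758297916459/2375867844 + (-1/5346 - 1*583)) = √(-367758297916459/2375867844 + (-1/5346 - 583)) = √(-367758297916459/2375867844 - 3116719/5346) = √(-109635598506237425/705632749668) = 5*I*√33048173281837407685761/2305989378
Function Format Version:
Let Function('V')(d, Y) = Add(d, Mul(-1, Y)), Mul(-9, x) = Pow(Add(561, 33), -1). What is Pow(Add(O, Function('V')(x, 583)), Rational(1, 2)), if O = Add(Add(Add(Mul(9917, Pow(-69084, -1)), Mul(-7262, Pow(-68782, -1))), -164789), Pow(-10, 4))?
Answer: Mul(Rational(5, 2305989378), I, Pow(33048173281837407685761, Rational(1, 2))) ≈ Mul(394.17, I)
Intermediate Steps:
x = Rational(-1, 5346) (x = Mul(Rational(-1, 9), Pow(Add(561, 33), -1)) = Mul(Rational(-1, 9), Pow(594, -1)) = Mul(Rational(-1, 9), Rational(1, 594)) = Rational(-1, 5346) ≈ -0.00018706)
O = Rational(-367758297916459, 2375867844) (O = Add(Add(Add(Mul(9917, Rational(-1, 69084)), Mul(-7262, Rational(-1, 68782))), -164789), 10000) = Add(Add(Add(Rational(-9917, 69084), Rational(3631, 34391)), -164789), 10000) = Add(Add(Rational(-90211543, 2375867844), -164789), 10000) = Add(Rational(-391516976356459, 2375867844), 10000) = Rational(-367758297916459, 2375867844) ≈ -1.5479e+5)
Pow(Add(O, Function('V')(x, 583)), Rational(1, 2)) = Pow(Add(Rational(-367758297916459, 2375867844), Add(Rational(-1, 5346), Mul(-1, 583))), Rational(1, 2)) = Pow(Add(Rational(-367758297916459, 2375867844), Add(Rational(-1, 5346), -583)), Rational(1, 2)) = Pow(Add(Rational(-367758297916459, 2375867844), Rational(-3116719, 5346)), Rational(1, 2)) = Pow(Rational(-109635598506237425, 705632749668), Rational(1, 2)) = Mul(Rational(5, 2305989378), I, Pow(33048173281837407685761, Rational(1, 2)))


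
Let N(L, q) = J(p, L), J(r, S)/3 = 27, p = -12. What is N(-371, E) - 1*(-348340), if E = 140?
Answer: 348421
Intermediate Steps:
J(r, S) = 81 (J(r, S) = 3*27 = 81)
N(L, q) = 81
N(-371, E) - 1*(-348340) = 81 - 1*(-348340) = 81 + 348340 = 348421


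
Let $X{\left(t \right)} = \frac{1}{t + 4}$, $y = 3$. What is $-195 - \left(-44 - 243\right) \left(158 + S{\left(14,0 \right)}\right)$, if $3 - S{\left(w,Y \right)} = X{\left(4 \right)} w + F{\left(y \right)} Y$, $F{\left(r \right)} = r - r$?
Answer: $\frac{182039}{4} \approx 45510.0$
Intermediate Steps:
$X{\left(t \right)} = \frac{1}{4 + t}$
$F{\left(r \right)} = 0$
$S{\left(w,Y \right)} = 3 - \frac{w}{8}$ ($S{\left(w,Y \right)} = 3 - \left(\frac{w}{4 + 4} + 0 Y\right) = 3 - \left(\frac{w}{8} + 0\right) = 3 - \frac{w}{8}$)
$-195 - \left(-44 - 243\right) \left(158 + S{\left(14,0 \right)}\right) = -195 - \left(-44 - 243\right) \left(158 + \left(3 - \frac{7}{4}\right)\right) = -195 - - 287 \left(158 + \left(3 - \frac{7}{4}\right)\right) = -195 - - 287 \left(158 + \frac{5}{4}\right) = -195 - \left(-287\right) \frac{637}{4} = -195 - - \frac{182819}{4} = -195 + \frac{182819}{4} = \frac{182039}{4}$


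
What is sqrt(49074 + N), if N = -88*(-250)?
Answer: sqrt(71074) ≈ 266.60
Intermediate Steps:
N = 22000
sqrt(49074 + N) = sqrt(49074 + 22000) = sqrt(71074)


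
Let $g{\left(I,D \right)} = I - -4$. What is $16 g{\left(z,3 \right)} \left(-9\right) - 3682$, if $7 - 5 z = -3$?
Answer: $-4546$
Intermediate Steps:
$z = 2$ ($z = \frac{7}{5} - - \frac{3}{5} = \frac{7}{5} + \frac{3}{5} = 2$)
$g{\left(I,D \right)} = 4 + I$ ($g{\left(I,D \right)} = I + 4 = 4 + I$)
$16 g{\left(z,3 \right)} \left(-9\right) - 3682 = 16 \left(4 + 2\right) \left(-9\right) - 3682 = 16 \cdot 6 \left(-9\right) - 3682 = 96 \left(-9\right) - 3682 = -864 - 3682 = -4546$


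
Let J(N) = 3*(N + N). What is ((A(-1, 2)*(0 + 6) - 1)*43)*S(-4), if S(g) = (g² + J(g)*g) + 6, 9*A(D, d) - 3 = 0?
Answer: 5074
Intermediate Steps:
A(D, d) = ⅓ (A(D, d) = ⅓ + (⅑)*0 = ⅓ + 0 = ⅓)
J(N) = 6*N (J(N) = 3*(2*N) = 6*N)
S(g) = 6 + 7*g² (S(g) = (g² + (6*g)*g) + 6 = (g² + 6*g²) + 6 = 7*g² + 6 = 6 + 7*g²)
((A(-1, 2)*(0 + 6) - 1)*43)*S(-4) = (((0 + 6)/3 - 1)*43)*(6 + 7*(-4)²) = (((⅓)*6 - 1)*43)*(6 + 7*16) = ((2 - 1)*43)*(6 + 112) = (1*43)*118 = 43*118 = 5074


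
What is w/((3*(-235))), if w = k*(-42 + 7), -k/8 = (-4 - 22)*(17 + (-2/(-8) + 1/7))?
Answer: 25324/141 ≈ 179.60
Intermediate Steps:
k = 25324/7 (k = -8*(-4 - 22)*(17 + (-2/(-8) + 1/7)) = -(-208)*(17 + (-2*(-1/8) + 1*(1/7))) = -(-208)*(17 + (1/4 + 1/7)) = -(-208)*(17 + 11/28) = -(-208)*487/28 = -8*(-6331/14) = 25324/7 ≈ 3617.7)
w = -126620 (w = 25324*(-42 + 7)/7 = (25324/7)*(-35) = -126620)
w/((3*(-235))) = -126620/(3*(-235)) = -126620/(-705) = -126620*(-1/705) = 25324/141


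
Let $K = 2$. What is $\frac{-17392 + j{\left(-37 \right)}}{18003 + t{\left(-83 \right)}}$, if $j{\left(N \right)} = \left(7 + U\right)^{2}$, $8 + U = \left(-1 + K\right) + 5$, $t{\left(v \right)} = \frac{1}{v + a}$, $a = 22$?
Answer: $- \frac{1059387}{1098182} \approx -0.96467$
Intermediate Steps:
$t{\left(v \right)} = \frac{1}{22 + v}$ ($t{\left(v \right)} = \frac{1}{v + 22} = \frac{1}{22 + v}$)
$U = -2$ ($U = -8 + \left(\left(-1 + 2\right) + 5\right) = -8 + \left(1 + 5\right) = -8 + 6 = -2$)
$j{\left(N \right)} = 25$ ($j{\left(N \right)} = \left(7 - 2\right)^{2} = 5^{2} = 25$)
$\frac{-17392 + j{\left(-37 \right)}}{18003 + t{\left(-83 \right)}} = \frac{-17392 + 25}{18003 + \frac{1}{22 - 83}} = - \frac{17367}{18003 + \frac{1}{-61}} = - \frac{17367}{18003 - \frac{1}{61}} = - \frac{17367}{\frac{1098182}{61}} = \left(-17367\right) \frac{61}{1098182} = - \frac{1059387}{1098182}$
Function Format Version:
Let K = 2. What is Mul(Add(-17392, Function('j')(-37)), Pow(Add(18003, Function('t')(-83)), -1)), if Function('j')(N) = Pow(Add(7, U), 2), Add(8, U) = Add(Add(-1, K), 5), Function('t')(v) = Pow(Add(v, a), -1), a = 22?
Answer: Rational(-1059387, 1098182) ≈ -0.96467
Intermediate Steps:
Function('t')(v) = Pow(Add(22, v), -1) (Function('t')(v) = Pow(Add(v, 22), -1) = Pow(Add(22, v), -1))
U = -2 (U = Add(-8, Add(Add(-1, 2), 5)) = Add(-8, Add(1, 5)) = Add(-8, 6) = -2)
Function('j')(N) = 25 (Function('j')(N) = Pow(Add(7, -2), 2) = Pow(5, 2) = 25)
Mul(Add(-17392, Function('j')(-37)), Pow(Add(18003, Function('t')(-83)), -1)) = Mul(Add(-17392, 25), Pow(Add(18003, Pow(Add(22, -83), -1)), -1)) = Mul(-17367, Pow(Add(18003, Pow(-61, -1)), -1)) = Mul(-17367, Pow(Add(18003, Rational(-1, 61)), -1)) = Mul(-17367, Pow(Rational(1098182, 61), -1)) = Mul(-17367, Rational(61, 1098182)) = Rational(-1059387, 1098182)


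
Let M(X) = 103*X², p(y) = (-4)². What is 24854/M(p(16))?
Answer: 12427/13184 ≈ 0.94258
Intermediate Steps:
p(y) = 16
24854/M(p(16)) = 24854/((103*16²)) = 24854/((103*256)) = 24854/26368 = 24854*(1/26368) = 12427/13184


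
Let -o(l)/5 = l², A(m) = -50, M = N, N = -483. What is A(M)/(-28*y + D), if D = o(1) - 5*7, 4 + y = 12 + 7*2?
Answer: 25/328 ≈ 0.076220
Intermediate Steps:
M = -483
y = 22 (y = -4 + (12 + 7*2) = -4 + (12 + 14) = -4 + 26 = 22)
o(l) = -5*l²
D = -40 (D = -5*1² - 5*7 = -5*1 - 35 = -5 - 35 = -40)
A(M)/(-28*y + D) = -50/(-28*22 - 40) = -50/(-616 - 40) = -50/(-656) = -50*(-1/656) = 25/328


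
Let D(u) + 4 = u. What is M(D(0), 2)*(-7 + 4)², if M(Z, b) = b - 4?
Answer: -18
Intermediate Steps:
D(u) = -4 + u
M(Z, b) = -4 + b
M(D(0), 2)*(-7 + 4)² = (-4 + 2)*(-7 + 4)² = -2*(-3)² = -2*9 = -18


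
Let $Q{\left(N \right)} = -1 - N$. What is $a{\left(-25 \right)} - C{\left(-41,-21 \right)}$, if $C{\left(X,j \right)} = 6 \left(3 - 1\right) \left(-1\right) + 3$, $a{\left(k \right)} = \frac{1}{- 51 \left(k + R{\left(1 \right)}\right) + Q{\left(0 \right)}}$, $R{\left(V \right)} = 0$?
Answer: $\frac{11467}{1274} \approx 9.0008$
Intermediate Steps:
$a{\left(k \right)} = \frac{1}{-1 - 51 k}$ ($a{\left(k \right)} = \frac{1}{- 51 \left(k + 0\right) - 1} = \frac{1}{- 51 k + \left(-1 + 0\right)} = \frac{1}{- 51 k - 1} = \frac{1}{-1 - 51 k}$)
$C{\left(X,j \right)} = -9$ ($C{\left(X,j \right)} = 6 \cdot 2 \left(-1\right) + 3 = 12 \left(-1\right) + 3 = -12 + 3 = -9$)
$a{\left(-25 \right)} - C{\left(-41,-21 \right)} = - \frac{1}{1 + 51 \left(-25\right)} - -9 = - \frac{1}{1 - 1275} + 9 = - \frac{1}{-1274} + 9 = \left(-1\right) \left(- \frac{1}{1274}\right) + 9 = \frac{1}{1274} + 9 = \frac{11467}{1274}$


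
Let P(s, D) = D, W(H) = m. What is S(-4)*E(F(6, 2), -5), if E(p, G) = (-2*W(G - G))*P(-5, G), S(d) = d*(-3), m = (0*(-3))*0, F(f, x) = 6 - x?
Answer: 0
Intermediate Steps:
m = 0 (m = 0*0 = 0)
W(H) = 0
S(d) = -3*d
E(p, G) = 0 (E(p, G) = (-2*0)*G = 0*G = 0)
S(-4)*E(F(6, 2), -5) = -3*(-4)*0 = 12*0 = 0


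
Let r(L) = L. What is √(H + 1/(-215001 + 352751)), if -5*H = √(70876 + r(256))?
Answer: √(5510 - 303601000*√17783)/27550 ≈ 7.3035*I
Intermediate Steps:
H = -2*√17783/5 (H = -√(70876 + 256)/5 = -2*√17783/5 ≈ -53.341)
√(H + 1/(-215001 + 352751)) = √(-2*√17783/5 + 1/(-215001 + 352751)) = √(-2*√17783/5 + 1/137750) = √(1/137750 - 2*√17783/5)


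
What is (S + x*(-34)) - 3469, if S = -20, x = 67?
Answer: -5767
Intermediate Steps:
(S + x*(-34)) - 3469 = (-20 + 67*(-34)) - 3469 = (-20 - 2278) - 3469 = -2298 - 3469 = -5767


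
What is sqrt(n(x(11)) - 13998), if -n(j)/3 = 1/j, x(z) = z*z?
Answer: I*sqrt(1693761)/11 ≈ 118.31*I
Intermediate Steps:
x(z) = z**2
n(j) = -3/j
sqrt(n(x(11)) - 13998) = sqrt(-3/(11**2) - 13998) = sqrt(-3/121 - 13998) = sqrt(-1693761/121) = I*sqrt(1693761)/11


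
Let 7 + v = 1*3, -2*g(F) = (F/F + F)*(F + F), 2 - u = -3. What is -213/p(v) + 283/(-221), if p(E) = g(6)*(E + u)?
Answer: 11729/3094 ≈ 3.7909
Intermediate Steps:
u = 5 (u = 2 - 1*(-3) = 2 + 3 = 5)
g(F) = -F*(1 + F) (g(F) = -(F/F + F)*(F + F)/2 = -(1 + F)*2*F/2 = -F*(1 + F))
v = -4 (v = -7 + 1*3 = -7 + 3 = -4)
p(E) = -210 - 42*E (p(E) = (-1*6*(1 + 6))*(E + 5) = (-1*6*7)*(5 + E) = -42*(5 + E) = -210 - 42*E)
-213/p(v) + 283/(-221) = -213/(-210 - 42*(-4)) + 283/(-221) = -213/(-210 + 168) + 283*(-1/221) = -213/(-42) - 283/221 = -213*(-1/42) - 283/221 = 71/14 - 283/221 = 11729/3094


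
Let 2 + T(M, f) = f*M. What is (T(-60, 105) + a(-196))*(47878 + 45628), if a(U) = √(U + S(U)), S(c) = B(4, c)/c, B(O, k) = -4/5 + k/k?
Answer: -589274812 + 6679*I*√960405/5 ≈ -5.8928e+8 + 1.3091e+6*I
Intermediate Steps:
B(O, k) = ⅕ (B(O, k) = -4*⅕ + 1 = -⅘ + 1 = ⅕)
S(c) = 1/(5*c)
T(M, f) = -2 + M*f (T(M, f) = -2 + f*M = -2 + M*f)
a(U) = √(U + 1/(5*U))
(T(-60, 105) + a(-196))*(47878 + 45628) = ((-2 - 60*105) + √(5/(-196) + 25*(-196))/5)*(47878 + 45628) = ((-2 - 6300) + √(5*(-1/196) - 4900)/5)*93506 = (-6302 + √(-5/196 - 4900)/5)*93506 = (-6302 + √(-960405/196)/5)*93506 = (-6302 + (I*√960405/14)/5)*93506 = (-6302 + I*√960405/70)*93506 = -589274812 + 6679*I*√960405/5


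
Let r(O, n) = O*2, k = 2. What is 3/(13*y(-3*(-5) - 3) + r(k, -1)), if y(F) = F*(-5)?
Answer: -3/776 ≈ -0.0038660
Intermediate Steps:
r(O, n) = 2*O
y(F) = -5*F
3/(13*y(-3*(-5) - 3) + r(k, -1)) = 3/(13*(-5*(-3*(-5) - 3)) + 2*2) = 3/(13*(-5*(15 - 3)) + 4) = 3/(13*(-5*12) + 4) = 3/(13*(-60) + 4) = 3/(-780 + 4) = 3/(-776) = 3*(-1/776) = -3/776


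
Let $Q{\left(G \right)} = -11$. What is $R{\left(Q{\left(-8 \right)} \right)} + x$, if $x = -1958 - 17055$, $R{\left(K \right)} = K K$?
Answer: $-18892$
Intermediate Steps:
$R{\left(K \right)} = K^{2}$
$x = -19013$
$R{\left(Q{\left(-8 \right)} \right)} + x = \left(-11\right)^{2} - 19013 = 121 - 19013 = -18892$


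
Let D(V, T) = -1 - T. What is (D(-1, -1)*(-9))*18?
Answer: 0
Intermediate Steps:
(D(-1, -1)*(-9))*18 = ((-1 - 1*(-1))*(-9))*18 = ((-1 + 1)*(-9))*18 = (0*(-9))*18 = 0*18 = 0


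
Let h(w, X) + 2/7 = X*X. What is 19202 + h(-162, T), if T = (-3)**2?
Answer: 134979/7 ≈ 19283.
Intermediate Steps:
T = 9
h(w, X) = -2/7 + X**2 (h(w, X) = -2/7 + X*X = -2/7 + X**2)
19202 + h(-162, T) = 19202 + (-2/7 + 9**2) = 19202 + (-2/7 + 81) = 19202 + 565/7 = 134979/7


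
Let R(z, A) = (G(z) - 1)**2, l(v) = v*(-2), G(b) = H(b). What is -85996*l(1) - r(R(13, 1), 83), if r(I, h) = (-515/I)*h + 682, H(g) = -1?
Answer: 727985/4 ≈ 1.8200e+5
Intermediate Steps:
G(b) = -1
l(v) = -2*v
R(z, A) = 4 (R(z, A) = (-1 - 1)**2 = (-2)**2 = 4)
r(I, h) = 682 - 515*h/I (r(I, h) = -515*h/I + 682 = 682 - 515*h/I)
-85996*l(1) - r(R(13, 1), 83) = -(-171992) - (682 - 515*83/4) = -85996*(-2) - (682 - 515*83*1/4) = 171992 - (682 - 42745/4) = 171992 - 1*(-40017/4) = 171992 + 40017/4 = 727985/4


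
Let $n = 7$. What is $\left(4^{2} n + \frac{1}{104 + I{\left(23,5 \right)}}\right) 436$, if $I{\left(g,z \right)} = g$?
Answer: $\frac{6202100}{127} \approx 48835.0$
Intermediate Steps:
$\left(4^{2} n + \frac{1}{104 + I{\left(23,5 \right)}}\right) 436 = \left(4^{2} \cdot 7 + \frac{1}{104 + 23}\right) 436 = \left(16 \cdot 7 + \frac{1}{127}\right) 436 = \left(112 + \frac{1}{127}\right) 436 = \frac{14225}{127} \cdot 436 = \frac{6202100}{127}$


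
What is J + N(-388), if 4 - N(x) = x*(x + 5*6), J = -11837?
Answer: -150737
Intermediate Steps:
N(x) = 4 - x*(30 + x) (N(x) = 4 - x*(x + 5*6) = 4 - x*(x + 30) = 4 - x*(30 + x))
J + N(-388) = -11837 + (4 - 1*(-388)² - 30*(-388)) = -11837 + (4 - 1*150544 + 11640) = -11837 + (4 - 150544 + 11640) = -11837 - 138900 = -150737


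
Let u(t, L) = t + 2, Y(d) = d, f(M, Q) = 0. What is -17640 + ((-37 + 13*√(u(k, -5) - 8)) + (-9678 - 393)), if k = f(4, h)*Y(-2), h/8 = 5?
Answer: -27748 + 13*I*√6 ≈ -27748.0 + 31.843*I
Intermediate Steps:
h = 40 (h = 8*5 = 40)
k = 0 (k = 0*(-2) = 0)
u(t, L) = 2 + t
-17640 + ((-37 + 13*√(u(k, -5) - 8)) + (-9678 - 393)) = -17640 + ((-37 + 13*√((2 + 0) - 8)) + (-9678 - 393)) = -17640 + ((-37 + 13*√(2 - 8)) - 10071) = -17640 + ((-37 + 13*√(-6)) - 10071) = -17640 + ((-37 + 13*(I*√6)) - 10071) = -17640 + ((-37 + 13*I*√6) - 10071) = -17640 + (-10108 + 13*I*√6) = -27748 + 13*I*√6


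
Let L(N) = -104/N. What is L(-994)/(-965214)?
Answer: -26/239855679 ≈ -1.0840e-7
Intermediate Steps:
L(-994)/(-965214) = -104/(-994)/(-965214) = -104*(-1/994)*(-1/965214) = (52/497)*(-1/965214) = -26/239855679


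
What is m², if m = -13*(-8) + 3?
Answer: 11449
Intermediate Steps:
m = 107 (m = 104 + 3 = 107)
m² = 107² = 11449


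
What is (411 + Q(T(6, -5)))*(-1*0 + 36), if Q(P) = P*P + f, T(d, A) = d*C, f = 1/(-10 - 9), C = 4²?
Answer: 6584832/19 ≈ 3.4657e+5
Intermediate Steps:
C = 16
f = -1/19 (f = 1/(-19) = -1/19 ≈ -0.052632)
T(d, A) = 16*d (T(d, A) = d*16 = 16*d)
Q(P) = -1/19 + P² (Q(P) = P*P - 1/19 = P² - 1/19 = -1/19 + P²)
(411 + Q(T(6, -5)))*(-1*0 + 36) = (411 + (-1/19 + (16*6)²))*(-1*0 + 36) = (411 + (-1/19 + 96²))*(0 + 36) = (411 + (-1/19 + 9216))*36 = (411 + 175103/19)*36 = (182912/19)*36 = 6584832/19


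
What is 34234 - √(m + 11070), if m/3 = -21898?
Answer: 34234 - 4*I*√3414 ≈ 34234.0 - 233.72*I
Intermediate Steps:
m = -65694 (m = 3*(-21898) = -65694)
34234 - √(m + 11070) = 34234 - √(-65694 + 11070) = 34234 - √(-54624) = 34234 - 4*I*√3414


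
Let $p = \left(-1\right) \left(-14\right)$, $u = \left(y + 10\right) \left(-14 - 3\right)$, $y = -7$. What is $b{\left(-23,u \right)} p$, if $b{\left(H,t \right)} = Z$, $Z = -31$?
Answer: $-434$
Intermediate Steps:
$u = -51$ ($u = \left(-7 + 10\right) \left(-14 - 3\right) = 3 \left(-17\right) = -51$)
$b{\left(H,t \right)} = -31$
$p = 14$
$b{\left(-23,u \right)} p = \left(-31\right) 14 = -434$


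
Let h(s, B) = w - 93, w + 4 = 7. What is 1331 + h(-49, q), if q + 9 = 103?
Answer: 1241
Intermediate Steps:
q = 94 (q = -9 + 103 = 94)
w = 3 (w = -4 + 7 = 3)
h(s, B) = -90 (h(s, B) = 3 - 93 = -90)
1331 + h(-49, q) = 1331 - 90 = 1241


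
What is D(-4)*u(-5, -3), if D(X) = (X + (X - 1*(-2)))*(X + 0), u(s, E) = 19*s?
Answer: -2280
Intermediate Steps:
D(X) = X*(2 + 2*X) (D(X) = (X + (X + 2))*X = (X + (2 + X))*X = (2 + 2*X)*X = X*(2 + 2*X))
D(-4)*u(-5, -3) = (2*(-4)*(1 - 4))*(19*(-5)) = (2*(-4)*(-3))*(-95) = 24*(-95) = -2280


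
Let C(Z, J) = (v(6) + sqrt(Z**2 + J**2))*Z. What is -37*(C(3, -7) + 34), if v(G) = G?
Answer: -1924 - 111*sqrt(58) ≈ -2769.4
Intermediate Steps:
C(Z, J) = Z*(6 + sqrt(J**2 + Z**2)) (C(Z, J) = (6 + sqrt(Z**2 + J**2))*Z = (6 + sqrt(J**2 + Z**2))*Z = Z*(6 + sqrt(J**2 + Z**2)))
-37*(C(3, -7) + 34) = -37*(3*(6 + sqrt((-7)**2 + 3**2)) + 34) = -37*(3*(6 + sqrt(49 + 9)) + 34) = -37*(3*(6 + sqrt(58)) + 34) = -37*((18 + 3*sqrt(58)) + 34) = -37*(52 + 3*sqrt(58)) = -1924 - 111*sqrt(58)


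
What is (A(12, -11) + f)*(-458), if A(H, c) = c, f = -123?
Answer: 61372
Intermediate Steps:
(A(12, -11) + f)*(-458) = (-11 - 123)*(-458) = -134*(-458) = 61372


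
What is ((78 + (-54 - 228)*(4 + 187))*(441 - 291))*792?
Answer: -6389539200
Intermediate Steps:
((78 + (-54 - 228)*(4 + 187))*(441 - 291))*792 = ((78 - 282*191)*150)*792 = ((78 - 53862)*150)*792 = -53784*150*792 = -8067600*792 = -6389539200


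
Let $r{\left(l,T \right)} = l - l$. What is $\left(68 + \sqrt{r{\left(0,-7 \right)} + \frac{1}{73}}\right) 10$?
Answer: $680 + \frac{10 \sqrt{73}}{73} \approx 681.17$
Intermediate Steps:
$r{\left(l,T \right)} = 0$
$\left(68 + \sqrt{r{\left(0,-7 \right)} + \frac{1}{73}}\right) 10 = \left(68 + \sqrt{0 + \frac{1}{73}}\right) 10 = \left(68 + \sqrt{\frac{1}{73}}\right) 10 = \left(68 + \frac{\sqrt{73}}{73}\right) 10 = 680 + \frac{10 \sqrt{73}}{73}$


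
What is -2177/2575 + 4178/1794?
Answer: 3426406/2309775 ≈ 1.4834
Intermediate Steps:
-2177/2575 + 4178/1794 = -2177*1/2575 + 4178*(1/1794) = -2177/2575 + 2089/897 = 3426406/2309775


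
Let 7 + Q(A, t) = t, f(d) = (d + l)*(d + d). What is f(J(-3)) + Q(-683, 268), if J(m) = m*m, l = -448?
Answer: -7641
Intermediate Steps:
J(m) = m²
f(d) = 2*d*(-448 + d) (f(d) = (d - 448)*(d + d) = (-448 + d)*(2*d) = 2*d*(-448 + d))
Q(A, t) = -7 + t
f(J(-3)) + Q(-683, 268) = 2*(-3)²*(-448 + (-3)²) + (-7 + 268) = 2*9*(-448 + 9) + 261 = 2*9*(-439) + 261 = -7902 + 261 = -7641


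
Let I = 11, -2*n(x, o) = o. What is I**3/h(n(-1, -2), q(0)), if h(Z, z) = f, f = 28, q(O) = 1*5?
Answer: 1331/28 ≈ 47.536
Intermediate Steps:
n(x, o) = -o/2
q(O) = 5
h(Z, z) = 28
I**3/h(n(-1, -2), q(0)) = 11**3/28 = 1331*(1/28) = 1331/28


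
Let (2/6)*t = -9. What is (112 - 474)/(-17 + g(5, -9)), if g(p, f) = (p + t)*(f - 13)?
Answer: -362/467 ≈ -0.77516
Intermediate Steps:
t = -27 (t = 3*(-9) = -27)
g(p, f) = (-27 + p)*(-13 + f) (g(p, f) = (p - 27)*(f - 13) = (-27 + p)*(-13 + f))
(112 - 474)/(-17 + g(5, -9)) = (112 - 474)/(-17 + (351 - 27*(-9) - 13*5 - 9*5)) = -362/(-17 + (351 + 243 - 65 - 45)) = -362/(-17 + 484) = -362/467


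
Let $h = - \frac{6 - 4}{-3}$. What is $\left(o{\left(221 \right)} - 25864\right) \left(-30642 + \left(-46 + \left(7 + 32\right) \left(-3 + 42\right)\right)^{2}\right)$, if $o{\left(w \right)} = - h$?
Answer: $- \frac{166437810902}{3} \approx -5.5479 \cdot 10^{10}$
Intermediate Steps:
$h = \frac{2}{3}$ ($h = - \frac{2 \left(-1\right)}{3} = \left(-1\right) \left(- \frac{2}{3}\right) = \frac{2}{3} \approx 0.66667$)
$o{\left(w \right)} = - \frac{2}{3}$ ($o{\left(w \right)} = \left(-1\right) \frac{2}{3} = - \frac{2}{3}$)
$\left(o{\left(221 \right)} - 25864\right) \left(-30642 + \left(-46 + \left(7 + 32\right) \left(-3 + 42\right)\right)^{2}\right) = \left(- \frac{2}{3} - 25864\right) \left(-30642 + \left(-46 + \left(7 + 32\right) \left(-3 + 42\right)\right)^{2}\right) = - \frac{77594 \left(-30642 + \left(-46 + 39 \cdot 39\right)^{2}\right)}{3} = - \frac{77594 \left(-30642 + \left(-46 + 1521\right)^{2}\right)}{3} = - \frac{77594 \left(-30642 + 1475^{2}\right)}{3} = - \frac{77594 \left(-30642 + 2175625\right)}{3} = \left(- \frac{77594}{3}\right) 2144983 = - \frac{166437810902}{3}$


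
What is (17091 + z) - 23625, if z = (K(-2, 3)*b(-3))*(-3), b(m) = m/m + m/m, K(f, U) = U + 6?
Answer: -6588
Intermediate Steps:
K(f, U) = 6 + U
b(m) = 2 (b(m) = 1 + 1 = 2)
z = -54 (z = ((6 + 3)*2)*(-3) = (9*2)*(-3) = 18*(-3) = -54)
(17091 + z) - 23625 = (17091 - 54) - 23625 = 17037 - 23625 = -6588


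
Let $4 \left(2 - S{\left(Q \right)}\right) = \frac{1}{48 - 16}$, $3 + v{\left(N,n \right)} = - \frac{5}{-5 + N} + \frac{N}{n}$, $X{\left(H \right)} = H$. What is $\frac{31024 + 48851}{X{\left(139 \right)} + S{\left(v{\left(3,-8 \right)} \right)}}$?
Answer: $\frac{10224000}{18047} \approx 566.52$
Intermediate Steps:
$v{\left(N,n \right)} = -3 - \frac{5}{-5 + N} + \frac{N}{n}$ ($v{\left(N,n \right)} = -3 + \left(- \frac{5}{-5 + N} + \frac{N}{n}\right) = -3 - \frac{5}{-5 + N} + \frac{N}{n}$)
$S{\left(Q \right)} = \frac{255}{128}$ ($S{\left(Q \right)} = 2 - \frac{1}{4 \left(48 - 16\right)} = 2 - \frac{1}{4 \cdot 32} = 2 - \frac{1}{128} = \frac{255}{128}$)
$\frac{31024 + 48851}{X{\left(139 \right)} + S{\left(v{\left(3,-8 \right)} \right)}} = \frac{31024 + 48851}{139 + \frac{255}{128}} = \frac{79875}{\frac{18047}{128}} = 79875 \cdot \frac{128}{18047} = \frac{10224000}{18047}$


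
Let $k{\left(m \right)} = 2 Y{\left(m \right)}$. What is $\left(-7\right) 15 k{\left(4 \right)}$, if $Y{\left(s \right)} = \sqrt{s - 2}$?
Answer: $- 210 \sqrt{2} \approx -296.98$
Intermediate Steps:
$Y{\left(s \right)} = \sqrt{-2 + s}$
$k{\left(m \right)} = 2 \sqrt{-2 + m}$
$\left(-7\right) 15 k{\left(4 \right)} = \left(-7\right) 15 \cdot 2 \sqrt{-2 + 4} = - 105 \cdot 2 \sqrt{2} = - 210 \sqrt{2}$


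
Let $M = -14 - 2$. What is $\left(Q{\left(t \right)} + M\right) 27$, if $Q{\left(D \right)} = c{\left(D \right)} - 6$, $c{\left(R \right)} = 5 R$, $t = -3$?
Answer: $-999$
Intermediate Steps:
$M = -16$ ($M = -14 - 2 = -16$)
$Q{\left(D \right)} = -6 + 5 D$ ($Q{\left(D \right)} = 5 D - 6 = -6 + 5 D$)
$\left(Q{\left(t \right)} + M\right) 27 = \left(\left(-6 + 5 \left(-3\right)\right) - 16\right) 27 = \left(\left(-6 - 15\right) - 16\right) 27 = \left(-21 - 16\right) 27 = \left(-37\right) 27 = -999$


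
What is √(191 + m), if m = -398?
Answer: 3*I*√23 ≈ 14.387*I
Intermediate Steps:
√(191 + m) = √(191 - 398) = √(-207) = 3*I*√23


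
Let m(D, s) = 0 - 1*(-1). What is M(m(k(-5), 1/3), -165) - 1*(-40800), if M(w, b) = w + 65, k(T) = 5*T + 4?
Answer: 40866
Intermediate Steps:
k(T) = 4 + 5*T
m(D, s) = 1 (m(D, s) = 0 + 1 = 1)
M(w, b) = 65 + w
M(m(k(-5), 1/3), -165) - 1*(-40800) = (65 + 1) - 1*(-40800) = 66 + 40800 = 40866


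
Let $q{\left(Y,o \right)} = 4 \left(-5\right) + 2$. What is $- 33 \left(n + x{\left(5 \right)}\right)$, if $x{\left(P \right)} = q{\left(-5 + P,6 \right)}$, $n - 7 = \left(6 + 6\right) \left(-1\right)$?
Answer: $759$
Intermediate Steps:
$n = -5$ ($n = 7 + \left(6 + 6\right) \left(-1\right) = 7 + 12 \left(-1\right) = 7 - 12 = -5$)
$q{\left(Y,o \right)} = -18$ ($q{\left(Y,o \right)} = -20 + 2 = -18$)
$x{\left(P \right)} = -18$
$- 33 \left(n + x{\left(5 \right)}\right) = - 33 \left(-5 - 18\right) = \left(-33\right) \left(-23\right) = 759$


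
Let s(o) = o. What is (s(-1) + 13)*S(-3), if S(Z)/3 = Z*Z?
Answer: 324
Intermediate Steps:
S(Z) = 3*Z² (S(Z) = 3*(Z*Z) = 3*Z²)
(s(-1) + 13)*S(-3) = (-1 + 13)*(3*(-3)²) = 12*(3*9) = 12*27 = 324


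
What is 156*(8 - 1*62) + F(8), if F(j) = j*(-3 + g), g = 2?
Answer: -8432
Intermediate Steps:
F(j) = -j (F(j) = j*(-3 + 2) = j*(-1) = -j)
156*(8 - 1*62) + F(8) = 156*(8 - 1*62) - 1*8 = 156*(8 - 62) - 8 = 156*(-54) - 8 = -8424 - 8 = -8432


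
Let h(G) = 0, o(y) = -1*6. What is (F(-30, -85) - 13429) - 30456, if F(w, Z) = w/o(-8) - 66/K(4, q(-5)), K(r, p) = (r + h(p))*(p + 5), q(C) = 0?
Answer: -438833/10 ≈ -43883.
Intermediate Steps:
o(y) = -6
K(r, p) = r*(5 + p) (K(r, p) = (r + 0)*(p + 5) = r*(5 + p))
F(w, Z) = -33/10 - w/6 (F(w, Z) = w/(-6) - 66*1/(4*(5 + 0)) = w*(-⅙) - 66/(4*5) = -w/6 - 66/20 = -w/6 - 66*1/20 = -w/6 - 33/10 = -33/10 - w/6)
(F(-30, -85) - 13429) - 30456 = ((-33/10 - ⅙*(-30)) - 13429) - 30456 = ((-33/10 + 5) - 13429) - 30456 = (17/10 - 13429) - 30456 = -134273/10 - 30456 = -438833/10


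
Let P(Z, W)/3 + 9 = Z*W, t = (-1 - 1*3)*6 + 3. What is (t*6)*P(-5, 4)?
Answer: 10962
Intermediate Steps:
t = -21 (t = (-1 - 3)*6 + 3 = -4*6 + 3 = -24 + 3 = -21)
P(Z, W) = -27 + 3*W*Z (P(Z, W) = -27 + 3*(Z*W) = -27 + 3*(W*Z) = -27 + 3*W*Z)
(t*6)*P(-5, 4) = (-21*6)*(-27 + 3*4*(-5)) = -126*(-27 - 60) = -126*(-87) = 10962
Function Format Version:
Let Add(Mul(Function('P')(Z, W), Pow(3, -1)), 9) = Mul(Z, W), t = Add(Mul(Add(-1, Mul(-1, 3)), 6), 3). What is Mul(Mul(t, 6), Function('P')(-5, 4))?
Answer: 10962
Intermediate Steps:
t = -21 (t = Add(Mul(Add(-1, -3), 6), 3) = Add(Mul(-4, 6), 3) = Add(-24, 3) = -21)
Function('P')(Z, W) = Add(-27, Mul(3, W, Z)) (Function('P')(Z, W) = Add(-27, Mul(3, Mul(Z, W))) = Add(-27, Mul(3, Mul(W, Z))) = Add(-27, Mul(3, W, Z)))
Mul(Mul(t, 6), Function('P')(-5, 4)) = Mul(Mul(-21, 6), Add(-27, Mul(3, 4, -5))) = Mul(-126, Add(-27, -60)) = Mul(-126, -87) = 10962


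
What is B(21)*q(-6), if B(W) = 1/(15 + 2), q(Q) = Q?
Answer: -6/17 ≈ -0.35294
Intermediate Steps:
B(W) = 1/17
B(21)*q(-6) = (1/17)*(-6) = -6/17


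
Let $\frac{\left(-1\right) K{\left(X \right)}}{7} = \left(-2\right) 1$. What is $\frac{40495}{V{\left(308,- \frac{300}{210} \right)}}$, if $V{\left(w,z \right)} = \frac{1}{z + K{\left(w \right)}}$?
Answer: $509080$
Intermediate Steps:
$K{\left(X \right)} = 14$ ($K{\left(X \right)} = - 7 \left(\left(-2\right) 1\right) = \left(-7\right) \left(-2\right) = 14$)
$V{\left(w,z \right)} = \frac{1}{14 + z}$ ($V{\left(w,z \right)} = \frac{1}{z + 14} = \frac{1}{14 + z}$)
$\frac{40495}{V{\left(308,- \frac{300}{210} \right)}} = \frac{40495}{\frac{1}{14 - \frac{300}{210}}} = \frac{40495}{\frac{1}{14 - \frac{10}{7}}} = \frac{40495}{\frac{1}{\frac{88}{7}}} = \frac{40495}{\frac{7}{88}} = 40495 \cdot \frac{88}{7} = 509080$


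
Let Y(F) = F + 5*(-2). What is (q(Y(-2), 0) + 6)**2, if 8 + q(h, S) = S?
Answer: 4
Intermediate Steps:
Y(F) = -10 + F (Y(F) = F - 10 = -10 + F)
q(h, S) = -8 + S
(q(Y(-2), 0) + 6)**2 = ((-8 + 0) + 6)**2 = (-8 + 6)**2 = (-2)**2 = 4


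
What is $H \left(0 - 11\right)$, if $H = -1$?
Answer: $11$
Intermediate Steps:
$H \left(0 - 11\right) = - (0 - 11) = \left(-1\right) \left(-11\right) = 11$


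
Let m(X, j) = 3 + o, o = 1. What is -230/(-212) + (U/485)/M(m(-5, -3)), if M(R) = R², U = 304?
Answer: 57789/51410 ≈ 1.1241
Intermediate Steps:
m(X, j) = 4 (m(X, j) = 3 + 1 = 4)
-230/(-212) + (U/485)/M(m(-5, -3)) = -230/(-212) + (304/485)/(4²) = -230*(-1/212) + (304*(1/485))/16 = 115/106 + (304/485)*(1/16) = 115/106 + 19/485 = 57789/51410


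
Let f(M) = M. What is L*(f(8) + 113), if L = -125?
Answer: -15125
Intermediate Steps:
L*(f(8) + 113) = -125*(8 + 113) = -125*121 = -15125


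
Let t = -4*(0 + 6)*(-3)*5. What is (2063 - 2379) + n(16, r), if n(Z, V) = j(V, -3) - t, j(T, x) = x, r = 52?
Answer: -679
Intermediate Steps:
t = 360 (t = -24*(-3)*5 = -4*(-18)*5 = 72*5 = 360)
n(Z, V) = -363 (n(Z, V) = -3 - 1*360 = -3 - 360 = -363)
(2063 - 2379) + n(16, r) = (2063 - 2379) - 363 = -316 - 363 = -679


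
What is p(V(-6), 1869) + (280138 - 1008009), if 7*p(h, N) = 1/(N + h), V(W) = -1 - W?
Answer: -9548211777/13118 ≈ -7.2787e+5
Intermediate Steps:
p(h, N) = 1/(7*(N + h))
p(V(-6), 1869) + (280138 - 1008009) = 1/(7*(1869 + (-1 - 1*(-6)))) + (280138 - 1008009) = 1/(7*(1869 + (-1 + 6))) - 727871 = 1/(7*(1869 + 5)) - 727871 = (⅐)/1874 - 727871 = (⅐)*(1/1874) - 727871 = 1/13118 - 727871 = -9548211777/13118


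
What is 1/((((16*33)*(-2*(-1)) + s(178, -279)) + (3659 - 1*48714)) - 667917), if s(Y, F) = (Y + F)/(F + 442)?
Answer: -163/116042409 ≈ -1.4047e-6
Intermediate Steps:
s(Y, F) = (F + Y)/(442 + F)
1/((((16*33)*(-2*(-1)) + s(178, -279)) + (3659 - 1*48714)) - 667917) = 1/((((16*33)*(-2*(-1)) + (-279 + 178)/(442 - 279)) + (3659 - 1*48714)) - 667917) = 1/(((528*2 - 101/163) + (3659 - 48714)) - 667917) = 1/(((1056 + (1/163)*(-101)) - 45055) - 667917) = 1/(((1056 - 101/163) - 45055) - 667917) = 1/((172027/163 - 45055) - 667917) = 1/(-7171938/163 - 667917) = 1/(-116042409/163) = -163/116042409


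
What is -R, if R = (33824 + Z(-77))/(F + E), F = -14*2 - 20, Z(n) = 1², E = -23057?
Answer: 6765/4621 ≈ 1.4640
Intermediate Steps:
Z(n) = 1
F = -48 (F = -28 - 20 = -48)
R = -6765/4621 (R = (33824 + 1)/(-48 - 23057) = 33825/(-23105) = 33825*(-1/23105) = -6765/4621 ≈ -1.4640)
-R = -1*(-6765/4621) = 6765/4621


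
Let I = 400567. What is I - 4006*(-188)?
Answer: 1153695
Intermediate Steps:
I - 4006*(-188) = 400567 - 4006*(-188) = 400567 - 1*(-753128) = 400567 + 753128 = 1153695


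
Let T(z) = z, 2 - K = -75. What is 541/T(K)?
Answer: 541/77 ≈ 7.0260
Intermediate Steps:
K = 77 (K = 2 - 1*(-75) = 2 + 75 = 77)
541/T(K) = 541/77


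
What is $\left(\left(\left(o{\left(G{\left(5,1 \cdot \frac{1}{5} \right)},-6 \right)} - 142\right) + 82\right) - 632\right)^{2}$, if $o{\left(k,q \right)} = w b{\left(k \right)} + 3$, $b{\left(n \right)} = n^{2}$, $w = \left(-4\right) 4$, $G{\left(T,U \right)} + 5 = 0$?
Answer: $1185921$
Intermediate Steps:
$G{\left(T,U \right)} = -5$ ($G{\left(T,U \right)} = -5 + 0 = -5$)
$w = -16$
$o{\left(k,q \right)} = 3 - 16 k^{2}$ ($o{\left(k,q \right)} = - 16 k^{2} + 3 = 3 - 16 k^{2}$)
$\left(\left(\left(o{\left(G{\left(5,1 \cdot \frac{1}{5} \right)},-6 \right)} - 142\right) + 82\right) - 632\right)^{2} = \left(\left(\left(\left(3 - 16 \left(-5\right)^{2}\right) - 142\right) + 82\right) - 632\right)^{2} = \left(\left(\left(\left(3 - 400\right) - 142\right) + 82\right) - 632\right)^{2} = \left(\left(\left(-397 - 142\right) + 82\right) - 632\right)^{2} = \left(\left(-539 + 82\right) - 632\right)^{2} = \left(-457 - 632\right)^{2} = \left(-1089\right)^{2} = 1185921$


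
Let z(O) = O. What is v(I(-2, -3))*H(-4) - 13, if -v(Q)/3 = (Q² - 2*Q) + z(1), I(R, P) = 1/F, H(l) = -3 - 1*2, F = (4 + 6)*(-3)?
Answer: 181/60 ≈ 3.0167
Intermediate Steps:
F = -30 (F = 10*(-3) = -30)
H(l) = -5 (H(l) = -3 - 2 = -5)
I(R, P) = -1/30 (I(R, P) = 1/(-30) = -1/30)
v(Q) = -3 - 3*Q² + 6*Q (v(Q) = -3*((Q² - 2*Q) + 1) = -3*(1 + Q² - 2*Q) = -3 - 3*Q² + 6*Q)
v(I(-2, -3))*H(-4) - 13 = (-3 - 3*(-1/30)² + 6*(-1/30))*(-5) - 13 = (-3 - 3*1/900 - ⅕)*(-5) - 13 = (-3 - 1/300 - ⅕)*(-5) - 13 = -961/300*(-5) - 13 = 961/60 - 13 = 181/60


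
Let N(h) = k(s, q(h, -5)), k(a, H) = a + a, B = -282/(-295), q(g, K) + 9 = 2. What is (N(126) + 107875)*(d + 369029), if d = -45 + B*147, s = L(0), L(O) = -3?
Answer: 11746042454846/295 ≈ 3.9817e+10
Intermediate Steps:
q(g, K) = -7 (q(g, K) = -9 + 2 = -7)
s = -3
B = 282/295 (B = -282*(-1/295) = 282/295 ≈ 0.95593)
k(a, H) = 2*a
N(h) = -6 (N(h) = 2*(-3) = -6)
d = 28179/295 (d = -45 + (282/295)*147 = -45 + 41454/295 = 28179/295 ≈ 95.522)
(N(126) + 107875)*(d + 369029) = (-6 + 107875)*(28179/295 + 369029) = 107869*(108891734/295) = 11746042454846/295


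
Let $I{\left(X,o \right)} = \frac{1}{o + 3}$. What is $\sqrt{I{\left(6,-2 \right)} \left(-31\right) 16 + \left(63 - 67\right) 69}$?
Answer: $2 i \sqrt{193} \approx 27.785 i$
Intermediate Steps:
$I{\left(X,o \right)} = \frac{1}{3 + o}$
$\sqrt{I{\left(6,-2 \right)} \left(-31\right) 16 + \left(63 - 67\right) 69} = \sqrt{\frac{1}{3 - 2} \left(-31\right) 16 + \left(63 - 67\right) 69} = \sqrt{1^{-1} \left(-31\right) 16 - 276} = \sqrt{1 \left(-31\right) 16 - 276} = \sqrt{\left(-31\right) 16 - 276} = \sqrt{-496 - 276} = \sqrt{-772} = 2 i \sqrt{193}$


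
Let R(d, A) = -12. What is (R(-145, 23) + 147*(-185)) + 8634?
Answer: -18573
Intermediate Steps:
(R(-145, 23) + 147*(-185)) + 8634 = (-12 + 147*(-185)) + 8634 = (-12 - 27195) + 8634 = -27207 + 8634 = -18573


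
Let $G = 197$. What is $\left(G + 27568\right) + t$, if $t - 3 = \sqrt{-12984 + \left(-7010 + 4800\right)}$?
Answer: $27768 + i \sqrt{15194} \approx 27768.0 + 123.26 i$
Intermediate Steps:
$t = 3 + i \sqrt{15194}$ ($t = 3 + \sqrt{-12984 + \left(-7010 + 4800\right)} = 3 + \sqrt{-12984 - 2210} = 3 + \sqrt{-15194} = 3 + i \sqrt{15194} \approx 3.0 + 123.26 i$)
$\left(G + 27568\right) + t = \left(197 + 27568\right) + \left(3 + i \sqrt{15194}\right) = 27765 + \left(3 + i \sqrt{15194}\right) = 27768 + i \sqrt{15194}$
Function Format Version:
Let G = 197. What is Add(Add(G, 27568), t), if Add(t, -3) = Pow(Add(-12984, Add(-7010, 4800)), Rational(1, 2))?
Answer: Add(27768, Mul(I, Pow(15194, Rational(1, 2)))) ≈ Add(27768., Mul(123.26, I))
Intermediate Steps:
t = Add(3, Mul(I, Pow(15194, Rational(1, 2)))) (t = Add(3, Pow(Add(-12984, Add(-7010, 4800)), Rational(1, 2))) = Add(3, Pow(Add(-12984, -2210), Rational(1, 2))) = Add(3, Pow(-15194, Rational(1, 2))) = Add(3, Mul(I, Pow(15194, Rational(1, 2)))) ≈ Add(3.0000, Mul(123.26, I)))
Add(Add(G, 27568), t) = Add(Add(197, 27568), Add(3, Mul(I, Pow(15194, Rational(1, 2))))) = Add(27765, Add(3, Mul(I, Pow(15194, Rational(1, 2))))) = Add(27768, Mul(I, Pow(15194, Rational(1, 2))))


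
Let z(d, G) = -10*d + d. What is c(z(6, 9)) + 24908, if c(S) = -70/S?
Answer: 672551/27 ≈ 24909.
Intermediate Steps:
z(d, G) = -9*d
c(z(6, 9)) + 24908 = -70/((-9*6)) + 24908 = -70/(-54) + 24908 = -70*(-1/54) + 24908 = 35/27 + 24908 = 672551/27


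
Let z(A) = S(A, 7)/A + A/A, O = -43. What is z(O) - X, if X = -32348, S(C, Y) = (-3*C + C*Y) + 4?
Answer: 1391175/43 ≈ 32353.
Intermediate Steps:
S(C, Y) = 4 - 3*C + C*Y
z(A) = 1 + (4 + 4*A)/A (z(A) = (4 - 3*A + A*7)/A + A/A = (4 - 3*A + 7*A)/A + 1 = (4 + 4*A)/A + 1 = 1 + (4 + 4*A)/A)
z(O) - X = (5 + 4/(-43)) - 1*(-32348) = (5 + 4*(-1/43)) + 32348 = (5 - 4/43) + 32348 = 211/43 + 32348 = 1391175/43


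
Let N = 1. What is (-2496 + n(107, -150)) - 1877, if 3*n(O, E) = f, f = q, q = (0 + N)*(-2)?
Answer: -13121/3 ≈ -4373.7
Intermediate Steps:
q = -2 (q = (0 + 1)*(-2) = 1*(-2) = -2)
f = -2
n(O, E) = -⅔ (n(O, E) = (⅓)*(-2) = -⅔)
(-2496 + n(107, -150)) - 1877 = (-2496 - ⅔) - 1877 = -7490/3 - 1877 = -13121/3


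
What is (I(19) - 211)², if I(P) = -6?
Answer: 47089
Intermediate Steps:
(I(19) - 211)² = (-6 - 211)² = (-217)² = 47089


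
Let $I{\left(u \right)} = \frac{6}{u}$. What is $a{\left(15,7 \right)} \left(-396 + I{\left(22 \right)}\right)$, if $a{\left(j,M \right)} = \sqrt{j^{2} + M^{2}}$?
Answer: $- \frac{4353 \sqrt{274}}{11} \approx -6550.5$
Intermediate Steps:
$a{\left(j,M \right)} = \sqrt{M^{2} + j^{2}}$
$a{\left(15,7 \right)} \left(-396 + I{\left(22 \right)}\right) = \sqrt{7^{2} + 15^{2}} \left(-396 + \frac{6}{22}\right) = \sqrt{49 + 225} \left(-396 + 6 \cdot \frac{1}{22}\right) = \sqrt{274} \left(-396 + \frac{3}{11}\right) = \sqrt{274} \left(- \frac{4353}{11}\right) = - \frac{4353 \sqrt{274}}{11}$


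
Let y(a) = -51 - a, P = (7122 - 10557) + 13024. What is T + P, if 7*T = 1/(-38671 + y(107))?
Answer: 2606318966/271803 ≈ 9589.0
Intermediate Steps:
P = 9589 (P = -3435 + 13024 = 9589)
T = -1/271803 (T = 1/(7*(-38671 + (-51 - 1*107))) = 1/(7*(-38671 + (-51 - 107))) = 1/(7*(-38671 - 158)) = (⅐)/(-38829) = (⅐)*(-1/38829) = -1/271803 ≈ -3.6791e-6)
T + P = -1/271803 + 9589 = 2606318966/271803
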